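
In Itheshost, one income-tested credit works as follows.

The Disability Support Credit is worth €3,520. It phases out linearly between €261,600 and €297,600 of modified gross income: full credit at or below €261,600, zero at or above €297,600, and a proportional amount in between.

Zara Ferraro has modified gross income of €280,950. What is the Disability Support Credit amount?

Disability Support Credit: €280,950 is €19,350 into a €36,000 phase-out range, leaving 16,650/36,000 of the credit: €3,520 × 16,650/36,000 = €1,628.

€1,628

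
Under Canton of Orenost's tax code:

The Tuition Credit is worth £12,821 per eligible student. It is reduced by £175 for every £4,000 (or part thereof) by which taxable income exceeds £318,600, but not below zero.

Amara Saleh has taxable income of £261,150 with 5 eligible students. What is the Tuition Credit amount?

Tuition Credit: base = 5 × £12,821 = £64,105. £261,150 is at or below the £318,600 threshold, so the full £64,105 applies.

£64,105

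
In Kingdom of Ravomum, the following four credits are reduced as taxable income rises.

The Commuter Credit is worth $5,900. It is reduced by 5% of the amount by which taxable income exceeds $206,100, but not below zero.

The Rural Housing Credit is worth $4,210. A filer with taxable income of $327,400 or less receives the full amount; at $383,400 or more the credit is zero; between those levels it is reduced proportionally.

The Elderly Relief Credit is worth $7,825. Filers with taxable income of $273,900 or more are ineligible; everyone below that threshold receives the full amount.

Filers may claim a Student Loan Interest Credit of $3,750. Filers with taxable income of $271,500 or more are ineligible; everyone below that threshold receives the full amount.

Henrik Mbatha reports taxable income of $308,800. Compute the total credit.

$4,975

Commuter Credit: 5% of the $102,700 excess over $206,100 is $5,135; credit = $5,900 − $5,135 = $765.
Rural Housing Credit: $308,800 is at or below the $327,400 threshold, so the full $4,210 applies.
Elderly Relief Credit: $308,800 meets or exceeds the $273,900 cutoff, so the credit is $0.
Student Loan Interest Credit: $308,800 meets or exceeds the $271,500 cutoff, so the credit is $0.
Total: $765 + $4,210 + $0 + $0 = $4,975.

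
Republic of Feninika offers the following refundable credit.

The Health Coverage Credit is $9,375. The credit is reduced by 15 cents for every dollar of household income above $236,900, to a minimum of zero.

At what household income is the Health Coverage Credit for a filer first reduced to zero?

$299,400

The credit falls by 15% of each dollar above $236,900, so it reaches zero when the excess is $9,375 / 15% = $62,500: income = $236,900 + $62,500 = $299,400.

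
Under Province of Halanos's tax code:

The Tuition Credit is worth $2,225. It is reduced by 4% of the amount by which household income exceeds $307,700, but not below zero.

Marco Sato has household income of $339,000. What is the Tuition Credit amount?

$973

Tuition Credit: 4% of the $31,300 excess over $307,700 is $1,252; credit = $2,225 − $1,252 = $973.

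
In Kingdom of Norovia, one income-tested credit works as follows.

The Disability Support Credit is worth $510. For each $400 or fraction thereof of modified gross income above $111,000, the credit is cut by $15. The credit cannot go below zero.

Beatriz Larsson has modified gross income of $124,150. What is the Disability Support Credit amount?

$15

Disability Support Credit: income exceeds $111,000 by $13,150, which is 33 full-or-partial $400 increments; reduction = 33 × $15 = $495, leaving $15.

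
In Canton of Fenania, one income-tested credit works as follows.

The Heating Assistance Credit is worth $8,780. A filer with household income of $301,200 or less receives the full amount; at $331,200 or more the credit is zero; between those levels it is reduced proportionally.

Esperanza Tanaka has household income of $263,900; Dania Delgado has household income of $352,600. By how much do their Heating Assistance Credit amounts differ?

$8,780

Esperanza ($263,900): Heating Assistance Credit: $263,900 is at or below the $301,200 threshold, so the full $8,780 applies.
Dania ($352,600): Heating Assistance Credit: $352,600 is at or above $331,200, so the credit is $0.
Difference: |$8,780 − $0| = $8,780.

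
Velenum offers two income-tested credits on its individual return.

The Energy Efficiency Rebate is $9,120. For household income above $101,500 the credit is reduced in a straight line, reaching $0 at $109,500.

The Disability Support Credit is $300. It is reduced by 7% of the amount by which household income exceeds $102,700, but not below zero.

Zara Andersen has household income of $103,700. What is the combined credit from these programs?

$6,842

Energy Efficiency Rebate: $103,700 is $2,200 into a $8,000 phase-out range, leaving 5,800/8,000 of the credit: $9,120 × 5,800/8,000 = $6,612.
Disability Support Credit: 7% of the $1,000 excess over $102,700 is $70; credit = $300 − $70 = $230.
Total: $6,612 + $230 = $6,842.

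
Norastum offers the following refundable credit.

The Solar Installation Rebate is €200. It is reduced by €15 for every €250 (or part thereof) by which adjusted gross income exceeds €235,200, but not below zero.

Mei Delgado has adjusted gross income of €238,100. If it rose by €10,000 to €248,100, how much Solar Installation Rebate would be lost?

At €238,100 — income exceeds €235,200 by €2,900, which is 12 full-or-partial €250 increments; reduction = 12 × €15 = €180, leaving €20.
At €248,100 — income exceeds €235,200 by €12,900 → 52 increments × €15 = €780 ≥ base, so the credit is €0.
Lost: €20 − €0 = €20.

€20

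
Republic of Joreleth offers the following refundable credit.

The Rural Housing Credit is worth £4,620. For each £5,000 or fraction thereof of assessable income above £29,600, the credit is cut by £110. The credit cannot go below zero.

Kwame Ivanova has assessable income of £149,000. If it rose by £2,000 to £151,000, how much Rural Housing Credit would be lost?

£110

At £149,000 — income exceeds £29,600 by £119,400, which is 24 full-or-partial £5,000 increments; reduction = 24 × £110 = £2,640, leaving £1,980.
At £151,000 — income exceeds £29,600 by £121,400, which is 25 full-or-partial £5,000 increments; reduction = 25 × £110 = £2,750, leaving £1,870.
Lost: £1,980 − £1,870 = £110.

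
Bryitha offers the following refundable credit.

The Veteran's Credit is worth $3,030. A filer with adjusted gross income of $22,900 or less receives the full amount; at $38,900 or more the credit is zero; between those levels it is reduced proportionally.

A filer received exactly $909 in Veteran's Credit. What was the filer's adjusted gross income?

$34,100

$909 is 909/3,030 of the full $3,030, so 2,121/3,030 of the $16,000 range has been used: income = $22,900 + $16,000 × 2,121/3,030 = $34,100.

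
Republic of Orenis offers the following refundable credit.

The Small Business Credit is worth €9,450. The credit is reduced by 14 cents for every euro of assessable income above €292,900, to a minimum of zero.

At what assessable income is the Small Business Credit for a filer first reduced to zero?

€360,400

The credit falls by 14% of each euro above €292,900, so it reaches zero when the excess is €9,450 / 14% = €67,500: income = €292,900 + €67,500 = €360,400.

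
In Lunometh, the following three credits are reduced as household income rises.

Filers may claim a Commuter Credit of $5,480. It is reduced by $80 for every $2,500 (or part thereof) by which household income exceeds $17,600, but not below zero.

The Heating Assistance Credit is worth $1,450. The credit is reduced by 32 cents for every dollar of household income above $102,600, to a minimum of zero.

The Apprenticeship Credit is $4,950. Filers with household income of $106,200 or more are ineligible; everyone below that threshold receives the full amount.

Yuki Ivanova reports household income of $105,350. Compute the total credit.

$8,120

Commuter Credit: income exceeds $17,600 by $87,750, which is 36 full-or-partial $2,500 increments; reduction = 36 × $80 = $2,880, leaving $2,600.
Heating Assistance Credit: 32% of the $2,750 excess over $102,600 is $880; credit = $1,450 − $880 = $570.
Apprenticeship Credit: $105,350 is below the $106,200 cutoff, so the full $4,950 applies.
Total: $2,600 + $570 + $4,950 = $8,120.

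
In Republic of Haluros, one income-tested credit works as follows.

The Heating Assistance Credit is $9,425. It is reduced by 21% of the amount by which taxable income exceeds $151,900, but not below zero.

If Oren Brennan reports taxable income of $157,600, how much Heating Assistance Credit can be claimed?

Heating Assistance Credit: 21% of the $5,700 excess over $151,900 is $1,197; credit = $9,425 − $1,197 = $8,228.

$8,228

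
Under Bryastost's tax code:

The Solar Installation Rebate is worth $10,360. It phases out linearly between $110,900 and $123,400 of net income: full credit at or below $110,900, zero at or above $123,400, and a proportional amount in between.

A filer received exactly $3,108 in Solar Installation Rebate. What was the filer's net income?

$3,108 is 3,108/10,360 of the full $10,360, so 7,252/10,360 of the $12,500 range has been used: income = $110,900 + $12,500 × 7,252/10,360 = $119,650.

$119,650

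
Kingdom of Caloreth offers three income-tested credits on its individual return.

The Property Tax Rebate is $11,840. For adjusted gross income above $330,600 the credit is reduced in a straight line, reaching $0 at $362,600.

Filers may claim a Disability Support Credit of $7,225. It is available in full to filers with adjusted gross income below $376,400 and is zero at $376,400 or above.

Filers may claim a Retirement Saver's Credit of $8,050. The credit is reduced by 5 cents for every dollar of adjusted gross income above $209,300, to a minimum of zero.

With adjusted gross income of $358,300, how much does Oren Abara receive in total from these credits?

$9,416

Property Tax Rebate: $358,300 is $27,700 into a $32,000 phase-out range, leaving 4,300/32,000 of the credit: $11,840 × 4,300/32,000 = $1,591.
Disability Support Credit: $358,300 is below the $376,400 cutoff, so the full $7,225 applies.
Retirement Saver's Credit: 5% of the $149,000 excess over $209,300 is $7,450; credit = $8,050 − $7,450 = $600.
Total: $1,591 + $7,225 + $600 = $9,416.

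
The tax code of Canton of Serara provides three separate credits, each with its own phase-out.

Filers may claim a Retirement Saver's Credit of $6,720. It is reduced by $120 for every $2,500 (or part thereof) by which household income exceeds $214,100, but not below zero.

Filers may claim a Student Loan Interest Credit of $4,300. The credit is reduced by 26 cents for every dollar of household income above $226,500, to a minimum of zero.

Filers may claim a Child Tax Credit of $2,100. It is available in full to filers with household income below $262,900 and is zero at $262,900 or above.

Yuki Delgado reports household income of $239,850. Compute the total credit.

$8,329

Retirement Saver's Credit: income exceeds $214,100 by $25,750, which is 11 full-or-partial $2,500 increments; reduction = 11 × $120 = $1,320, leaving $5,400.
Student Loan Interest Credit: 26% of the $13,350 excess over $226,500 is $3,471; credit = $4,300 − $3,471 = $829.
Child Tax Credit: $239,850 is below the $262,900 cutoff, so the full $2,100 applies.
Total: $5,400 + $829 + $2,100 = $8,329.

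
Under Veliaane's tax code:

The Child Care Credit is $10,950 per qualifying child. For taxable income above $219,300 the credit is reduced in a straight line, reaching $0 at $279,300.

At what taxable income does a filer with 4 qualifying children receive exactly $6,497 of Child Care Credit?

$270,400

Full credit = 4 × $10,950 = $43,800.
$6,497 is 6,497/43,800 of the full $43,800, so 37,303/43,800 of the $60,000 range has been used: income = $219,300 + $60,000 × 37,303/43,800 = $270,400.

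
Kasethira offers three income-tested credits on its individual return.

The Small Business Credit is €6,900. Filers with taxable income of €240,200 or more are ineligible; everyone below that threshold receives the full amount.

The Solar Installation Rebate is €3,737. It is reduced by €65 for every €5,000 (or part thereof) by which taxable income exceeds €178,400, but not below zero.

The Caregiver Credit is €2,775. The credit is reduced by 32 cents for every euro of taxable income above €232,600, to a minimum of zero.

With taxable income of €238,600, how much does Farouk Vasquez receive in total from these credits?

€10,647

Small Business Credit: €238,600 is below the €240,200 cutoff, so the full €6,900 applies.
Solar Installation Rebate: income exceeds €178,400 by €60,200, which is 13 full-or-partial €5,000 increments; reduction = 13 × €65 = €845, leaving €2,892.
Caregiver Credit: 32% of the €6,000 excess over €232,600 is €1,920; credit = €2,775 − €1,920 = €855.
Total: €6,900 + €2,892 + €855 = €10,647.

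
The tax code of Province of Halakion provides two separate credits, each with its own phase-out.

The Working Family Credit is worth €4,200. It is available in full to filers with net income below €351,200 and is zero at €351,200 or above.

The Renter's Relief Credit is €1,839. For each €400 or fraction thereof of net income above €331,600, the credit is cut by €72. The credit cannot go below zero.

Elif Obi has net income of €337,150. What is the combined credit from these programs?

Working Family Credit: €337,150 is below the €351,200 cutoff, so the full €4,200 applies.
Renter's Relief Credit: income exceeds €331,600 by €5,550, which is 14 full-or-partial €400 increments; reduction = 14 × €72 = €1,008, leaving €831.
Total: €4,200 + €831 = €5,031.

€5,031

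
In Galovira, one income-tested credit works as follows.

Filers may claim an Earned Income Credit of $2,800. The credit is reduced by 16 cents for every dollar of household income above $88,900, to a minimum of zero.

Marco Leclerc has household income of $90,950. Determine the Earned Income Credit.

Earned Income Credit: 16% of the $2,050 excess over $88,900 is $328; credit = $2,800 − $328 = $2,472.

$2,472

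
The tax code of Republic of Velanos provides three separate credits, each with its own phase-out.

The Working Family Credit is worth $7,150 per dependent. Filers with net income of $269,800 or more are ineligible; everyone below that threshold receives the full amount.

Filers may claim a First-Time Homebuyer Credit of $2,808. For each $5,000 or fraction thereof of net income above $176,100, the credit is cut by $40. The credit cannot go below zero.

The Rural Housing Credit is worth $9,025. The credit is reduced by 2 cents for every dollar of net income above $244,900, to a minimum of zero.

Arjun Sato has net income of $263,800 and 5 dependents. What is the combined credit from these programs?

Working Family Credit: base = 5 × $7,150 = $35,750. $263,800 is below the $269,800 cutoff, so the full $35,750 applies.
First-Time Homebuyer Credit: income exceeds $176,100 by $87,700, which is 18 full-or-partial $5,000 increments; reduction = 18 × $40 = $720, leaving $2,088.
Rural Housing Credit: 2% of the $18,900 excess over $244,900 is $378; credit = $9,025 − $378 = $8,647.
Total: $35,750 + $2,088 + $8,647 = $46,485.

$46,485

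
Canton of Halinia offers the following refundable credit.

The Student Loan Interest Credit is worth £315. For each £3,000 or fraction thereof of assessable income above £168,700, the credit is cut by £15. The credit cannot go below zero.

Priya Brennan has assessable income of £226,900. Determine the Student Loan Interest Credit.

Student Loan Interest Credit: income exceeds £168,700 by £58,200, which is 20 full-or-partial £3,000 increments; reduction = 20 × £15 = £300, leaving £15.

£15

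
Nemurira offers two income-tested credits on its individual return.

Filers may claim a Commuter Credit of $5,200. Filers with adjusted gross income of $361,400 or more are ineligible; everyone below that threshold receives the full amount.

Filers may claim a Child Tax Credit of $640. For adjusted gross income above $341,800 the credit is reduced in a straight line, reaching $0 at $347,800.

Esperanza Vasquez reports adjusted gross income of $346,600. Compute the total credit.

Commuter Credit: $346,600 is below the $361,400 cutoff, so the full $5,200 applies.
Child Tax Credit: $346,600 is $4,800 into a $6,000 phase-out range, leaving 1,200/6,000 of the credit: $640 × 1,200/6,000 = $128.
Total: $5,200 + $128 = $5,328.

$5,328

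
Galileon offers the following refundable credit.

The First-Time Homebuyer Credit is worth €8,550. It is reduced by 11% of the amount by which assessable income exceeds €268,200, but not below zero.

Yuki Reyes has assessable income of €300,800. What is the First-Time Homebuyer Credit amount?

€4,964

First-Time Homebuyer Credit: 11% of the €32,600 excess over €268,200 is €3,586; credit = €8,550 − €3,586 = €4,964.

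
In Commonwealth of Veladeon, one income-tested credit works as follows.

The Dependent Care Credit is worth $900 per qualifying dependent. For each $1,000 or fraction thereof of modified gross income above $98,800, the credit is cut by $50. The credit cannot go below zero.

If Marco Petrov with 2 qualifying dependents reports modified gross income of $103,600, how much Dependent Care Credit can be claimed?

Dependent Care Credit: base = 2 × $900 = $1,800. income exceeds $98,800 by $4,800, which is 5 full-or-partial $1,000 increments; reduction = 5 × $50 = $250, leaving $1,550.

$1,550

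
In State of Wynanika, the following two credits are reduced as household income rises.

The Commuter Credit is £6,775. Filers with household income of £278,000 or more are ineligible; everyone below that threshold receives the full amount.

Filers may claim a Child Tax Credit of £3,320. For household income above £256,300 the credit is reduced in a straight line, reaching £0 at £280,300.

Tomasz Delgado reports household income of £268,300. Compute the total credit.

Commuter Credit: £268,300 is below the £278,000 cutoff, so the full £6,775 applies.
Child Tax Credit: £268,300 is £12,000 into a £24,000 phase-out range, leaving 12,000/24,000 of the credit: £3,320 × 12,000/24,000 = £1,660.
Total: £6,775 + £1,660 = £8,435.

£8,435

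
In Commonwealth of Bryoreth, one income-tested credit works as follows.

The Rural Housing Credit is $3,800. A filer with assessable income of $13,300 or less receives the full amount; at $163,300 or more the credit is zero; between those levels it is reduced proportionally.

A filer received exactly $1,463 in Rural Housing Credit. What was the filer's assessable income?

$1,463 is 1,463/3,800 of the full $3,800, so 2,337/3,800 of the $150,000 range has been used: income = $13,300 + $150,000 × 2,337/3,800 = $105,550.

$105,550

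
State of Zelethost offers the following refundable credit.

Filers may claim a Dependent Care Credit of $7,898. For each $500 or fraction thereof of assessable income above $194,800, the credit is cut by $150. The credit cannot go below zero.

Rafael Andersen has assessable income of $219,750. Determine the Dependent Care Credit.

$398

Dependent Care Credit: income exceeds $194,800 by $24,950, which is 50 full-or-partial $500 increments; reduction = 50 × $150 = $7,500, leaving $398.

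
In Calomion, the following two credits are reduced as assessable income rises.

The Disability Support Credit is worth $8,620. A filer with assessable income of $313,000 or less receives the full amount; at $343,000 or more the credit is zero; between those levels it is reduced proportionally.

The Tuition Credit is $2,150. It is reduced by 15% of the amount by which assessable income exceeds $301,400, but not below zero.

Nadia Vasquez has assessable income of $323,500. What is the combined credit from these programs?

$5,603

Disability Support Credit: $323,500 is $10,500 into a $30,000 phase-out range, leaving 19,500/30,000 of the credit: $8,620 × 19,500/30,000 = $5,603.
Tuition Credit: 15% of the $22,100 excess over $301,400 is $3,315 ≥ base, so the credit is $0.
Total: $5,603 + $0 = $5,603.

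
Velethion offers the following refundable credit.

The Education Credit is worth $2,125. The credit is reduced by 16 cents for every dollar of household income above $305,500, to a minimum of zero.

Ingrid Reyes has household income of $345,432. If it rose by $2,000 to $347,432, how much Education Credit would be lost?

At $345,432 — 16% of the $39,932 excess over $305,500 is $6,389.12 ≥ base, so the credit is $0.
At $347,432 — 16% of the $41,932 excess over $305,500 is $6,709.12 ≥ base, so the credit is $0.
Lost: $0 − $0 = $0.

$0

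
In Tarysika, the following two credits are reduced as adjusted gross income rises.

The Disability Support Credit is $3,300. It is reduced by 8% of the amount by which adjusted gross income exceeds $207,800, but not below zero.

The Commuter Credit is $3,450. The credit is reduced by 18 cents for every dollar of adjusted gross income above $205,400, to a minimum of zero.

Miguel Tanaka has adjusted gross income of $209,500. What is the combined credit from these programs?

$5,876

Disability Support Credit: 8% of the $1,700 excess over $207,800 is $136; credit = $3,300 − $136 = $3,164.
Commuter Credit: 18% of the $4,100 excess over $205,400 is $738; credit = $3,450 − $738 = $2,712.
Total: $3,164 + $2,712 = $5,876.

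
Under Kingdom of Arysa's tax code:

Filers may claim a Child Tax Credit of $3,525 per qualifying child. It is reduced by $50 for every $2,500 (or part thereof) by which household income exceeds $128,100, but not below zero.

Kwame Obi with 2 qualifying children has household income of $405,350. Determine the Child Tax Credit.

Child Tax Credit: base = 2 × $3,525 = $7,050. income exceeds $128,100 by $277,250, which is 111 full-or-partial $2,500 increments; reduction = 111 × $50 = $5,550, leaving $1,500.

$1,500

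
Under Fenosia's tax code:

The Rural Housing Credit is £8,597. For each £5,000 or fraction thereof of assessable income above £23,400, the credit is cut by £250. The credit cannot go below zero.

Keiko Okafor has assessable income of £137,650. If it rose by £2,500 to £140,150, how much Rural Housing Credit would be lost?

At £137,650 — income exceeds £23,400 by £114,250, which is 23 full-or-partial £5,000 increments; reduction = 23 × £250 = £5,750, leaving £2,847.
At £140,150 — income exceeds £23,400 by £116,750, which is 24 full-or-partial £5,000 increments; reduction = 24 × £250 = £6,000, leaving £2,597.
Lost: £2,847 − £2,597 = £250.

£250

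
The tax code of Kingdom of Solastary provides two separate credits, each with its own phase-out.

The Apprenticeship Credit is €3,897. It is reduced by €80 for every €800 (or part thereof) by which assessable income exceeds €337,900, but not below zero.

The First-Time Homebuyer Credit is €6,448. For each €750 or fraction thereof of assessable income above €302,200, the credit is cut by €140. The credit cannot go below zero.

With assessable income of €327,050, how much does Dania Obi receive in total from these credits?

Apprenticeship Credit: €327,050 is at or below the €337,900 threshold, so the full €3,897 applies.
First-Time Homebuyer Credit: income exceeds €302,200 by €24,850, which is 34 full-or-partial €750 increments; reduction = 34 × €140 = €4,760, leaving €1,688.
Total: €3,897 + €1,688 = €5,585.

€5,585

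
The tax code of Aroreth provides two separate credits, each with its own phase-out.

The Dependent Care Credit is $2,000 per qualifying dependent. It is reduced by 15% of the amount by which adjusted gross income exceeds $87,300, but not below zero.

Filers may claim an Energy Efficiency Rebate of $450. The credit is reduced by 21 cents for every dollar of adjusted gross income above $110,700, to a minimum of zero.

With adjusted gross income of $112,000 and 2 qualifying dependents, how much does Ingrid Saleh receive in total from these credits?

$472

Dependent Care Credit: base = 2 × $2,000 = $4,000. 15% of the $24,700 excess over $87,300 is $3,705; credit = $4,000 − $3,705 = $295.
Energy Efficiency Rebate: 21% of the $1,300 excess over $110,700 is $273; credit = $450 − $273 = $177.
Total: $295 + $177 = $472.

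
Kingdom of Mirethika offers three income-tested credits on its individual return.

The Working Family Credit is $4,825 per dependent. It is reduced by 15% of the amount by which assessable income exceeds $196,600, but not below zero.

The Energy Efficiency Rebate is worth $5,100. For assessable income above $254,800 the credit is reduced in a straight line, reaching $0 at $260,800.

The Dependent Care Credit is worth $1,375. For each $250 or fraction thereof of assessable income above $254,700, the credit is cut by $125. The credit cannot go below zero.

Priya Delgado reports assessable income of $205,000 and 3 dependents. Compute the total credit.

$19,690

Working Family Credit: base = 3 × $4,825 = $14,475. 15% of the $8,400 excess over $196,600 is $1,260; credit = $14,475 − $1,260 = $13,215.
Energy Efficiency Rebate: $205,000 is at or below the $254,800 threshold, so the full $5,100 applies.
Dependent Care Credit: $205,000 is at or below the $254,700 threshold, so the full $1,375 applies.
Total: $13,215 + $5,100 + $1,375 = $19,690.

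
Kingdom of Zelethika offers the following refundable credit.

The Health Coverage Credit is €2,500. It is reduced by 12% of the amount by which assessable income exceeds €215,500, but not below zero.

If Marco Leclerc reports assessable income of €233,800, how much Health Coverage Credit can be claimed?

Health Coverage Credit: 12% of the €18,300 excess over €215,500 is €2,196; credit = €2,500 − €2,196 = €304.

€304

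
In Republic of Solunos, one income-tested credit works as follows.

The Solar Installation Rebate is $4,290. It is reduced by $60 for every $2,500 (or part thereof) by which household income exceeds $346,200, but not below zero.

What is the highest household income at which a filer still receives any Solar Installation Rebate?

After 71 increments the reduction is 71 × $60 = $4,260, leaving $30; one more increment wipes it out. Increment 71 ends at excess 71 × $2,500 = $177,500, so the highest qualifying income is $346,200 + $177,500 = $523,700.

$523,700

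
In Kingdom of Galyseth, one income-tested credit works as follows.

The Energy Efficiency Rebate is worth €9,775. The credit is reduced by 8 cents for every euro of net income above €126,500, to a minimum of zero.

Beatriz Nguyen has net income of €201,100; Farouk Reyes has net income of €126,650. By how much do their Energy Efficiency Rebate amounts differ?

€5,956

Beatriz (€201,100): Energy Efficiency Rebate: 8% of the €74,600 excess over €126,500 is €5,968; credit = €9,775 − €5,968 = €3,807.
Farouk (€126,650): Energy Efficiency Rebate: 8% of the €150 excess over €126,500 is €12; credit = €9,775 − €12 = €9,763.
Difference: |€3,807 − €9,763| = €5,956.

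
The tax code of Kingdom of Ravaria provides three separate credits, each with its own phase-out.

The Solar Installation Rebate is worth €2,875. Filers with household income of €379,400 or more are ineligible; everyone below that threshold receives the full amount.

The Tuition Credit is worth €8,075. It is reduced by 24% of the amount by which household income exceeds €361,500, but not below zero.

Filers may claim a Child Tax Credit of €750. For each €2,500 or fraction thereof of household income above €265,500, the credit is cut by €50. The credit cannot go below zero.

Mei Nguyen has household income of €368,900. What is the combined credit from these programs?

Solar Installation Rebate: €368,900 is below the €379,400 cutoff, so the full €2,875 applies.
Tuition Credit: 24% of the €7,400 excess over €361,500 is €1,776; credit = €8,075 − €1,776 = €6,299.
Child Tax Credit: income exceeds €265,500 by €103,400 → 42 increments × €50 = €2,100 ≥ base, so the credit is €0.
Total: €2,875 + €6,299 + €0 = €9,174.

€9,174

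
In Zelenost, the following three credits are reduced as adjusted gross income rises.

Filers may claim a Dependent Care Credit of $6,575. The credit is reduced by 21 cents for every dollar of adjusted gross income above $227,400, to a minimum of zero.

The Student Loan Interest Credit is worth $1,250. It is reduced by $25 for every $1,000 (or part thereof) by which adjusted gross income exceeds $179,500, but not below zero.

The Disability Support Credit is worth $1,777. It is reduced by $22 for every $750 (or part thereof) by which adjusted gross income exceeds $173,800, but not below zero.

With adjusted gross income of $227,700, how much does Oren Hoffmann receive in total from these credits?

Dependent Care Credit: 21% of the $300 excess over $227,400 is $63; credit = $6,575 − $63 = $6,512.
Student Loan Interest Credit: income exceeds $179,500 by $48,200, which is 49 full-or-partial $1,000 increments; reduction = 49 × $25 = $1,225, leaving $25.
Disability Support Credit: income exceeds $173,800 by $53,900, which is 72 full-or-partial $750 increments; reduction = 72 × $22 = $1,584, leaving $193.
Total: $6,512 + $25 + $193 = $6,730.

$6,730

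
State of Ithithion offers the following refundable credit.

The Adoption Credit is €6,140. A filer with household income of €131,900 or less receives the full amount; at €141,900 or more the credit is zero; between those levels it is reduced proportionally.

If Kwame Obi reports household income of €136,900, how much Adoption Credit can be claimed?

Adoption Credit: €136,900 is €5,000 into a €10,000 phase-out range, leaving 5,000/10,000 of the credit: €6,140 × 5,000/10,000 = €3,070.

€3,070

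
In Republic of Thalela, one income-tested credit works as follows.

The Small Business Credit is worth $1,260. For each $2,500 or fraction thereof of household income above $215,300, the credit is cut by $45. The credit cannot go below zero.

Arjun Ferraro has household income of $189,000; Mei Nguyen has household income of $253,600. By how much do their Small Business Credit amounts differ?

Arjun ($189,000): Small Business Credit: $189,000 is at or below the $215,300 threshold, so the full $1,260 applies.
Mei ($253,600): Small Business Credit: income exceeds $215,300 by $38,300, which is 16 full-or-partial $2,500 increments; reduction = 16 × $45 = $720, leaving $540.
Difference: |$1,260 − $540| = $720.

$720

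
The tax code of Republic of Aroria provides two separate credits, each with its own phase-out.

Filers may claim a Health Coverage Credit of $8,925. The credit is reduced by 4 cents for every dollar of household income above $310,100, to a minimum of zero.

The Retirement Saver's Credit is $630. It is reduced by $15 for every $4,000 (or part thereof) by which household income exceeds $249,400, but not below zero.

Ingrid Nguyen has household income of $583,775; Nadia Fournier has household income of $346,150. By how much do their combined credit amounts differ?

Ingrid ($583,775): Health Coverage Credit: 4% of the $273,675 excess over $310,100 is $10,947 ≥ base, so the credit is $0. Retirement Saver's Credit: income exceeds $249,400 by $334,375 → 84 increments × $15 = $1,260 ≥ base, so the credit is $0. total $0 + $0 = $0
Nadia ($346,150): Health Coverage Credit: 4% of the $36,050 excess over $310,100 is $1,442; credit = $8,925 − $1,442 = $7,483. Retirement Saver's Credit: income exceeds $249,400 by $96,750, which is 25 full-or-partial $4,000 increments; reduction = 25 × $15 = $375, leaving $255. total $7,483 + $255 = $7,738
Difference: |$0 − $7,738| = $7,738.

$7,738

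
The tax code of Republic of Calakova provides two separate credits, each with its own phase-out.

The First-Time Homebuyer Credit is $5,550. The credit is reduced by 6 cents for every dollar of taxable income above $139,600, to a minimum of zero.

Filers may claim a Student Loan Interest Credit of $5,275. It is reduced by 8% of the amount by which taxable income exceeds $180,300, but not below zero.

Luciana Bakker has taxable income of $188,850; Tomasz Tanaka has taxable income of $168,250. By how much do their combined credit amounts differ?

$1,920

Luciana ($188,850): First-Time Homebuyer Credit: 6% of the $49,250 excess over $139,600 is $2,955; credit = $5,550 − $2,955 = $2,595. Student Loan Interest Credit: 8% of the $8,550 excess over $180,300 is $684; credit = $5,275 − $684 = $4,591. total $2,595 + $4,591 = $7,186
Tomasz ($168,250): First-Time Homebuyer Credit: 6% of the $28,650 excess over $139,600 is $1,719; credit = $5,550 − $1,719 = $3,831. Student Loan Interest Credit: $168,250 is at or below the $180,300 threshold, so the full $5,275 applies. total $3,831 + $5,275 = $9,106
Difference: |$7,186 − $9,106| = $1,920.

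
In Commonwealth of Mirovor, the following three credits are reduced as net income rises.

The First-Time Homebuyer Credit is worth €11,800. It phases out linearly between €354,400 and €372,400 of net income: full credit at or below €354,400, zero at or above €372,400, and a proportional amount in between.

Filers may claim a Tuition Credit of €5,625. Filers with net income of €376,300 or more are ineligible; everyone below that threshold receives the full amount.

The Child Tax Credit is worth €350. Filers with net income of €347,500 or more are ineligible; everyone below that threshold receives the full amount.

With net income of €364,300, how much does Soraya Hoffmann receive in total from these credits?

€10,935

First-Time Homebuyer Credit: €364,300 is €9,900 into a €18,000 phase-out range, leaving 8,100/18,000 of the credit: €11,800 × 8,100/18,000 = €5,310.
Tuition Credit: €364,300 is below the €376,300 cutoff, so the full €5,625 applies.
Child Tax Credit: €364,300 meets or exceeds the €347,500 cutoff, so the credit is €0.
Total: €5,310 + €5,625 + €0 = €10,935.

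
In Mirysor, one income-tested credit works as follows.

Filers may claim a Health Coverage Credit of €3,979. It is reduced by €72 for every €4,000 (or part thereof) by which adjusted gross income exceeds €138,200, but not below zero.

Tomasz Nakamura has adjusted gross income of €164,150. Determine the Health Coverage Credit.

€3,475

Health Coverage Credit: income exceeds €138,200 by €25,950, which is 7 full-or-partial €4,000 increments; reduction = 7 × €72 = €504, leaving €3,475.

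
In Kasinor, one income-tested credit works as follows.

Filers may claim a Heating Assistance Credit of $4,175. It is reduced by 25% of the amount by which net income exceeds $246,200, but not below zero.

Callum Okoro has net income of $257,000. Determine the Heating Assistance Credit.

$1,475

Heating Assistance Credit: 25% of the $10,800 excess over $246,200 is $2,700; credit = $4,175 − $2,700 = $1,475.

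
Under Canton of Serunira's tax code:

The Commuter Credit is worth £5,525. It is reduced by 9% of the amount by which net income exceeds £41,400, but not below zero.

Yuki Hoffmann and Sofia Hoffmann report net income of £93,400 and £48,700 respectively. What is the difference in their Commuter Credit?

£4,023

Yuki (£93,400): Commuter Credit: 9% of the £52,000 excess over £41,400 is £4,680; credit = £5,525 − £4,680 = £845.
Sofia (£48,700): Commuter Credit: 9% of the £7,300 excess over £41,400 is £657; credit = £5,525 − £657 = £4,868.
Difference: |£845 − £4,868| = £4,023.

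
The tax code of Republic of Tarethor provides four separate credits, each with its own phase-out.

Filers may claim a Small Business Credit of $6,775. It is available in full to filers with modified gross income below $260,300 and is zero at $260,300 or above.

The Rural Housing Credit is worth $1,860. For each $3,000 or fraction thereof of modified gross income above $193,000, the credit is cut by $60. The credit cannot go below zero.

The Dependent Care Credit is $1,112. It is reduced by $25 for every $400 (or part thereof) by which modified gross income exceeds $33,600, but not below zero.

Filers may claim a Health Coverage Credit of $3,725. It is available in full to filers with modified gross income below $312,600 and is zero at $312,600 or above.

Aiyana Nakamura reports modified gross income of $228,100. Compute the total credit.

Small Business Credit: $228,100 is below the $260,300 cutoff, so the full $6,775 applies.
Rural Housing Credit: income exceeds $193,000 by $35,100, which is 12 full-or-partial $3,000 increments; reduction = 12 × $60 = $720, leaving $1,140.
Dependent Care Credit: income exceeds $33,600 by $194,500 → 487 increments × $25 = $12,175 ≥ base, so the credit is $0.
Health Coverage Credit: $228,100 is below the $312,600 cutoff, so the full $3,725 applies.
Total: $6,775 + $1,140 + $0 + $3,725 = $11,640.

$11,640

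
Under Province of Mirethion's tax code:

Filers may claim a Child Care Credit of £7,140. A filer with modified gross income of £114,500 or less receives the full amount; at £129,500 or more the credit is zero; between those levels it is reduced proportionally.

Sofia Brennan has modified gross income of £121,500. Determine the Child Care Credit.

£3,808

Child Care Credit: £121,500 is £7,000 into a £15,000 phase-out range, leaving 8,000/15,000 of the credit: £7,140 × 8,000/15,000 = £3,808.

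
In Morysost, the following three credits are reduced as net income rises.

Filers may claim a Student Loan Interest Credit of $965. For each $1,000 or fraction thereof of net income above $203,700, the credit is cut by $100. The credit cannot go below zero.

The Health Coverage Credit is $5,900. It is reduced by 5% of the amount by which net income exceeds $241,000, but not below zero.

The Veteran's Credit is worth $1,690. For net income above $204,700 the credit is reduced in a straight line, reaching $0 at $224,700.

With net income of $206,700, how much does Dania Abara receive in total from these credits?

Student Loan Interest Credit: income exceeds $203,700 by $3,000, which is 3 full-or-partial $1,000 increments; reduction = 3 × $100 = $300, leaving $665.
Health Coverage Credit: $206,700 is at or below the $241,000 threshold, so the full $5,900 applies.
Veteran's Credit: $206,700 is $2,000 into a $20,000 phase-out range, leaving 18,000/20,000 of the credit: $1,690 × 18,000/20,000 = $1,521.
Total: $665 + $5,900 + $1,521 = $8,086.

$8,086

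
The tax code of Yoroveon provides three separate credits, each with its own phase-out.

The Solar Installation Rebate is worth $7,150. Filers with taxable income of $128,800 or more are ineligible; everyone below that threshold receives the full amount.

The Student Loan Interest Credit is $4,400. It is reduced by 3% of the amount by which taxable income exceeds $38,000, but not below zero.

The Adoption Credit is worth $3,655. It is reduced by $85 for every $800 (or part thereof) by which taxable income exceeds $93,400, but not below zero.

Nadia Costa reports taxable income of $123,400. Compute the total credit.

$9,413

Solar Installation Rebate: $123,400 is below the $128,800 cutoff, so the full $7,150 applies.
Student Loan Interest Credit: 3% of the $85,400 excess over $38,000 is $2,562; credit = $4,400 − $2,562 = $1,838.
Adoption Credit: income exceeds $93,400 by $30,000, which is 38 full-or-partial $800 increments; reduction = 38 × $85 = $3,230, leaving $425.
Total: $7,150 + $1,838 + $425 = $9,413.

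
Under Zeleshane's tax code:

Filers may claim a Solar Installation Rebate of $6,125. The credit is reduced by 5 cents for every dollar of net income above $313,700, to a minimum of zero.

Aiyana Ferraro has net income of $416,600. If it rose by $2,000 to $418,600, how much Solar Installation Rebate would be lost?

$100

At $416,600 — 5% of the $102,900 excess over $313,700 is $5,145; credit = $6,125 − $5,145 = $980.
At $418,600 — 5% of the $104,900 excess over $313,700 is $5,245; credit = $6,125 − $5,245 = $880.
Lost: $980 − $880 = $100.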